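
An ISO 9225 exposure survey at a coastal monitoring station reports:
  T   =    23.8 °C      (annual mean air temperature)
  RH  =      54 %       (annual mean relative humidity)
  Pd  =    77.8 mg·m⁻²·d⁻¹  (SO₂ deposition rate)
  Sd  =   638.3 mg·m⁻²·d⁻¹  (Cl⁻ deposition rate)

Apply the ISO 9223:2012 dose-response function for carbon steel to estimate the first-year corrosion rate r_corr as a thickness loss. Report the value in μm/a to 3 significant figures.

carbon steel: T>10 °C ⇒ hinge -0.054·(23.8−10) = -0.7452
  Pd branch = 1.77·Pd^0.52·e^(0.02·RH+f) = 23.81 μm/a
  Sd branch = 0.102·Sd^0.62·e^(0.033·RH+0.04·T) = 86.11 μm/a
  sum: 23.81 + 86.11 → r_corr = 109.9 μm/a

r_corr = 110 μm/a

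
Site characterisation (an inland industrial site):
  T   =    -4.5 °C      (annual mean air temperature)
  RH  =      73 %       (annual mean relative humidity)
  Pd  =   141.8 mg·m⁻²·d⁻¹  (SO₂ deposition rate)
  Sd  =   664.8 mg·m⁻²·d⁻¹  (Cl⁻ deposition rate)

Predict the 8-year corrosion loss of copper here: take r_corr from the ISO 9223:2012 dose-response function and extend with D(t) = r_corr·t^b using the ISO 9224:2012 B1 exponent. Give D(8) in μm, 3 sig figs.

copper: T≤10 °C ⇒ hinge +0.126·(-4.5−10) = -1.8270
  SO₂ term: 0.0053·141.8^0.26·exp(0.059·73-1.8270) = 0.2295
  Cl⁻ term: 0.01025·664.8^0.27·exp(0.036·73+0.049·-4.5) = 0.6583
  r_corr = 0.2295 + 0.6583 = 0.8878 μm/a
Long-term exponent b (ISO 9224 Table 2, B1) = 0.667
  D(8) = 0.8878 × 8^0.667 = 0.8878 × 4.003 = 3.554 μm

D(8) = 3.55 μm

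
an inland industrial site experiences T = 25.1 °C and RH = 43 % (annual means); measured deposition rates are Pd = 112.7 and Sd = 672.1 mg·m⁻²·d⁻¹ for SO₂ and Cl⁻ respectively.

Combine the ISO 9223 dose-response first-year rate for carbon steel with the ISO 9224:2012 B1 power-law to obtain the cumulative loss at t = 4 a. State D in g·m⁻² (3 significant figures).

carbon steel: f(T) = -0.054·(T−10) [T>10 °C] = -0.8154
  sulphur-dioxide contribution → 21.59 μm/a
  chloride contribution → 65.15 μm/a
  total first-year rate 86.74 μm/a
ISO 9224: D(t) = r_corr · t^b with b = 0.523 (carbon steel, B1)
  D(4) = 86.74 × 4^0.523 = 86.74 × 2.065 = 179.1 μm
  Mass loss = 179.1 μm × 7.85 g/cm³ = 1406 g·m⁻²

D(4) = 1.41e+03 g·m⁻²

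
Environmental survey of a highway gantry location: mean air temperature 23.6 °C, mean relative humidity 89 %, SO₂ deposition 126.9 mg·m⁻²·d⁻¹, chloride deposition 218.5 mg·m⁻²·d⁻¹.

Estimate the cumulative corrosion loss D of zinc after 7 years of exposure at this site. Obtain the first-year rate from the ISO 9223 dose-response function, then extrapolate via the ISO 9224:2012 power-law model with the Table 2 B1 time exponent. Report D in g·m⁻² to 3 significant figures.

D(7) = 285 g·m⁻²

zinc: f(T) = -0.071·(T−10) [T>10 °C] = -0.9656
  SO₂ term: 0.0129·126.9^0.44·exp(0.046·89-0.9656) = 2.482
  Sd branch = 0.0175·Sd^0.57·e^(0.008·RH+0.085·T) = 5.714 μm/a
  sum: 2.482 + 5.714 → r_corr = 8.196 μm/a
Power-law: D(7) = r_corr · 7^0.813
  D(7) = 8.196 × 7^0.813 = 8.196 × 4.865 = 39.87 μm
  Mass loss = 39.87 μm × 7.14 g/cm³ = 284.7 g·m⁻²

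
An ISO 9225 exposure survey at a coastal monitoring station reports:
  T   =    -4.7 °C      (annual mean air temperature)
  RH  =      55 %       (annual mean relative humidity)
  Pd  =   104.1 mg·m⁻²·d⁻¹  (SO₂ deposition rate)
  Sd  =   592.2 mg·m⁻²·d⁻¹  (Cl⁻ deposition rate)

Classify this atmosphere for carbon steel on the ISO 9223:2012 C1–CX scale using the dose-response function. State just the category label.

carbon steel: f(T) = +0.150·(T−10) [T≤10 °C] = -2.2050
  SO₂ term: 1.77·104.1^0.52·exp(0.02·55-2.2050) = 6.564
  Cl⁻ term: 0.102·592.2^0.62·exp(0.033·55+0.04·-4.7) = 27.17
  sum: 6.564 + 27.17 → r_corr = 33.74 μm/a
33.7 μm/a falls in (25, 50] for carbon steel → category C3

C3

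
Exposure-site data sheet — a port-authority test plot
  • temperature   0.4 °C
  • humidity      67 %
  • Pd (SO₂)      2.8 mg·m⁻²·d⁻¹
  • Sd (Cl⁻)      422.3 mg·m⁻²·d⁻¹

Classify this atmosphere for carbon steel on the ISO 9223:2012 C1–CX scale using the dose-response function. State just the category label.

carbon steel: f(T) = +0.150·(T−10) [T≤10 °C] = -1.4400
  sulphur-dioxide contribution → 2.736 μm/a
  chloride contribution → 40.15 μm/a
  total first-year rate 42.88 μm/a
ISO 9223 Table 2 (carbon steel): 25 < 42.9 ≤ 50 μm/a ⇒ C3

C3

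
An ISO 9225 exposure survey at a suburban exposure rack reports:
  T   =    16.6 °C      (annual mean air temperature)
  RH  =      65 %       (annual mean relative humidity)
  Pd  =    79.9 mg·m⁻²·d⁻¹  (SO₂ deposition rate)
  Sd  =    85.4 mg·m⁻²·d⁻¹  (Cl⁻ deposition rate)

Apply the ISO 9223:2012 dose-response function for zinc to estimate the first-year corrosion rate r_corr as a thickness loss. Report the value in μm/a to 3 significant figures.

zinc: f(T) = -0.071·(T−10) [T>10 °C] = -0.4686
  Pd branch = 0.0129·Pd^0.44·e^(0.046·RH+f) = 1.103 μm/a
  Cl⁻ term: 0.0175·85.4^0.57·exp(0.008·65+0.085·16.6) = 1.523
  r_corr = 1.103 + 1.523 = 2.626 μm/a

r_corr = 2.63 μm/a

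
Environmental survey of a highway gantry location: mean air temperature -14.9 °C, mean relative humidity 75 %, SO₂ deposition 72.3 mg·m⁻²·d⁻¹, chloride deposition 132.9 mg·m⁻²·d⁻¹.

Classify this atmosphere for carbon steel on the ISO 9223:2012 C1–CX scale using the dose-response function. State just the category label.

carbon steel: f(T) = +0.150·(T−10) [T≤10 °C] = -3.7350
  SO₂ term: 1.77·72.3^0.52·exp(0.02·75-3.7350) = 1.754
  Sd branch = 0.102·Sd^0.62·e^(0.033·RH+0.04·T) = 13.84 μm/a
  sum: 1.754 + 13.84 → r_corr = 15.6 μm/a
ISO 9223 Table 2 (carbon steel): 1.3 < 15.6 ≤ 25 μm/a ⇒ C2

C2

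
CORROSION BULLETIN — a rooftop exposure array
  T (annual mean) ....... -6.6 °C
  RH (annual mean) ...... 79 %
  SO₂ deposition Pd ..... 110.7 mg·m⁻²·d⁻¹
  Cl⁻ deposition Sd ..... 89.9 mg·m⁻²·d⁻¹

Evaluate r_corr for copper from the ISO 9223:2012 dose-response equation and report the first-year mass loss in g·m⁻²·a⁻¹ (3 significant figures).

r_corr = 5.96 g·m⁻²·a⁻¹

copper: T≤10 °C ⇒ hinge +0.126·(-6.6−10) = -2.0916
  SO₂ term: 0.0053·110.7^0.26·exp(0.059·79-2.0916) = 0.2353
  Cl⁻ term: 0.01025·89.9^0.27·exp(0.036·79+0.049·-6.6) = 0.4295
  sum: 0.2353 + 0.4295 → r_corr = 0.6648 μm/a
Convert to mass loss: 0.6648 μm/a × 8.96 g/cm³ = 5.956 g·m⁻²·a⁻¹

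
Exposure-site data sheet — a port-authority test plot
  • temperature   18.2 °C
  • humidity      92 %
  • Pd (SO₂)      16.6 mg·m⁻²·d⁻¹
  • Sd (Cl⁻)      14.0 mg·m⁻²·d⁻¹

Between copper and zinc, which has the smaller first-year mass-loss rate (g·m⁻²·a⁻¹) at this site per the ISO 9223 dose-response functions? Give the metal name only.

copper: f(T) = -0.080·(T−10) [T>10 °C] = -0.6560
  SO₂ term: 0.0053·16.6^0.26·exp(0.059·92-0.6560) = 1.3
  Sd branch = 0.01025·Sd^0.27·e^(0.036·RH+0.049·T) = 1.399 μm/a
  sum: 1.3 + 1.399 → r_corr = 2.699 μm/a
  mass loss = 2.699 μm/a × 8.96 g/cm³ = 24.18 g·m⁻²·a⁻¹
zinc: f(T) = -0.071·(T−10) [T>10 °C] = -0.5822
  SO₂ term: 0.0129·16.6^0.44·exp(0.046·92-0.5822) = 1.708
  Cl⁻ term: 0.0175·14.0^0.57·exp(0.008·92+0.085·18.2) = 0.7724
  sum: 1.708 + 0.7724 → r_corr = 2.481 μm/a
  mass loss = 2.481 μm/a × 7.14 g/cm³ = 17.71 g·m⁻²·a⁻¹
Ordering by g·m⁻²·a⁻¹: copper (24.2) > zinc (17.7)

zinc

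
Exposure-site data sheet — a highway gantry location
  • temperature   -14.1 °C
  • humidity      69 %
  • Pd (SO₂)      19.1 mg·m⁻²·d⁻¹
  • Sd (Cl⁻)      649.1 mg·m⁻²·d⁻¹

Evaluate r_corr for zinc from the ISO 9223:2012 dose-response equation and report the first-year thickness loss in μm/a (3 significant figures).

r_corr = 0.819 μm/a

zinc: temperature factor f = +0.038·(-24.1) = -0.9158
  SO₂ term: 0.0129·19.1^0.44·exp(0.046·69-0.9158) = 0.4518
  Sd branch = 0.0175·Sd^0.57·e^(0.008·RH+0.085·T) = 0.3675 μm/a
  r_corr = 0.4518 + 0.3675 = 0.8193 μm/a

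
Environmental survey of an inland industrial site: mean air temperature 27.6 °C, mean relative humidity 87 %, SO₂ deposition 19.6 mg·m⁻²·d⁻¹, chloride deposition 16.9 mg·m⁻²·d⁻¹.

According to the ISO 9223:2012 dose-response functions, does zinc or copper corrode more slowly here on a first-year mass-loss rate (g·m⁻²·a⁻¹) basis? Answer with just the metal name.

zinc: temperature factor f = -0.071·(17.6) = -1.2496
  SO₂ term: 0.0129·19.6^0.44·exp(0.046·87-1.2496) = 0.7491
  Sd branch = 0.0175·Sd^0.57·e^(0.008·RH+0.085·T) = 1.837 μm/a
  sum: 0.7491 + 1.837 → r_corr = 2.586 μm/a
  mass loss = 2.586 μm/a × 7.14 g/cm³ = 18.46 g·m⁻²·a⁻¹
copper: T>10 °C ⇒ hinge -0.080·(27.6−10) = -1.4080
  Pd branch = 0.0053·Pd^0.26·e^(0.059·RH+f) = 0.4764 μm/a
  Sd branch = 0.01025·Sd^0.27·e^(0.036·RH+0.049·T) = 1.949 μm/a
  sum: 0.4764 + 1.949 → r_corr = 2.425 μm/a
  mass loss = 2.425 μm/a × 8.96 g/cm³ = 21.73 g·m⁻²·a⁻¹
Ordering by g·m⁻²·a⁻¹: copper (21.7) > zinc (18.5)

zinc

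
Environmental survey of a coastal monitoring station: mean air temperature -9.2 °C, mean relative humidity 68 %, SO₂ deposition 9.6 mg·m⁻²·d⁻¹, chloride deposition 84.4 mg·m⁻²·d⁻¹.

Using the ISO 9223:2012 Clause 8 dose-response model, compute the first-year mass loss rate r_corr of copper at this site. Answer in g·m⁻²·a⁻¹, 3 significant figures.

r_corr = 2.66 g·m⁻²·a⁻¹

copper: f(T) = +0.126·(T−10) [T≤10 °C] = -2.4192
  Pd branch = 0.0053·Pd^0.26·e^(0.059·RH+f) = 0.04693 μm/a
  Sd branch = 0.01025·Sd^0.27·e^(0.036·RH+0.049·T) = 0.2502 μm/a
  sum: 0.04693 + 0.2502 → r_corr = 0.2971 μm/a
Convert to mass loss: 0.2971 μm/a × 8.96 g/cm³ = 2.662 g·m⁻²·a⁻¹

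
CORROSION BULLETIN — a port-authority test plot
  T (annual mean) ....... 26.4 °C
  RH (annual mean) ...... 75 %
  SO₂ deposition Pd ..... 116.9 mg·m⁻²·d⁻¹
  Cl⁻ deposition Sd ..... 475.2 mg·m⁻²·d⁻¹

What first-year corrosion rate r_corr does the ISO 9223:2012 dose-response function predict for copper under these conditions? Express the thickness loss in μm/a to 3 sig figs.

copper: temperature factor f = -0.080·(16.4) = -1.3120
  SO₂ term: 0.0053·116.9^0.26·exp(0.059·75-1.3120) = 0.411
  Sd branch = 0.01025·Sd^0.27·e^(0.036·RH+0.049·T) = 2.937 μm/a
  r_corr = 0.411 + 2.937 = 3.348 μm/a

r_corr = 3.35 μm/a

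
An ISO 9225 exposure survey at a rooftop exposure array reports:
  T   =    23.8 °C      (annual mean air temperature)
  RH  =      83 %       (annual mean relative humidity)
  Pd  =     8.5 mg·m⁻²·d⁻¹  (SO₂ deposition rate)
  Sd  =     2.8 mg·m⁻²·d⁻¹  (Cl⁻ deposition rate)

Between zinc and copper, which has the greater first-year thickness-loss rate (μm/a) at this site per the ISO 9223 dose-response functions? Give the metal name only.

zinc: temperature factor f = -0.071·(13.8) = -0.9798
  Pd branch = 0.0129·Pd^0.44·e^(0.046·RH+f) = 0.5651 μm/a
  Cl⁻ term: 0.0175·2.8^0.57·exp(0.008·83+0.085·23.8) = 0.4622
  sum: 0.5651 + 0.4622 → r_corr = 1.027 μm/a
copper: T>10 °C ⇒ hinge -0.080·(23.8−10) = -1.1040
  Pd branch = 0.0053·Pd^0.26·e^(0.059·RH+f) = 0.4104 μm/a
  Cl⁻ term: 0.01025·2.8^0.27·exp(0.036·83+0.049·23.8) = 0.8622
  sum: 0.4104 + 0.8622 → r_corr = 1.273 μm/a
Ordering by μm/a: copper (1.27) > zinc (1.03)

copper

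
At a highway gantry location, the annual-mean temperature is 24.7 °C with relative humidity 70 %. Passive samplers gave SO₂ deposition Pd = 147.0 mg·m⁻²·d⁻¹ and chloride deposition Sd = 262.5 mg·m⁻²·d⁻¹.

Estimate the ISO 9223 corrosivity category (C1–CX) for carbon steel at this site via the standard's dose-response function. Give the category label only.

C5

carbon steel: T>10 °C ⇒ hinge -0.054·(24.7−10) = -0.7938
  Pd branch = 1.77·Pd^0.52·e^(0.02·RH+f) = 43.48 μm/a
  Cl⁻ term: 0.102·262.5^0.62·exp(0.033·70+0.04·24.7) = 87.25
  sum: 43.48 + 87.25 → r_corr = 130.7 μm/a
Category bounds: 80…200 μm/a bracket r_corr ⇒ C5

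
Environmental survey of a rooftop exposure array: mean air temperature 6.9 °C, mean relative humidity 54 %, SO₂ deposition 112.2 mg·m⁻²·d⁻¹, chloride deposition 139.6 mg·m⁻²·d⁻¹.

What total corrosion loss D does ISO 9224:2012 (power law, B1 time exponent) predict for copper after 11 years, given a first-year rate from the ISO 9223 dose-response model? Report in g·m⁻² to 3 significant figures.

D(11) = 30.0 g·m⁻²

copper: temperature factor f = +0.126·(-3.1) = -0.3906
  SO₂ term: 0.0053·112.2^0.26·exp(0.059·54-0.3906) = 0.296
  Sd branch = 0.01025·Sd^0.27·e^(0.036·RH+0.049·T) = 0.381 μm/a
  r_corr = 0.296 + 0.381 = 0.677 μm/a
Long-term exponent b (ISO 9224 Table 2, B1) = 0.667
  D(11) = 0.677 × 11^0.667 = 0.677 × 4.95 = 3.351 μm
  Mass loss = 3.351 μm × 8.96 g/cm³ = 30.03 g·m⁻²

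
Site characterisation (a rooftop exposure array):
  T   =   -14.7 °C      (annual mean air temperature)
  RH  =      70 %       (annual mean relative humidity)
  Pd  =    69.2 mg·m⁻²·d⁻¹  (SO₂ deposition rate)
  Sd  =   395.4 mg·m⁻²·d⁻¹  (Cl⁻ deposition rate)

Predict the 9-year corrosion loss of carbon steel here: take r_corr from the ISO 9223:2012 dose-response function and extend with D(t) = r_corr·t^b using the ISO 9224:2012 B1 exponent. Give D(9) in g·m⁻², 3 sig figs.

D(9) = 616 g·m⁻²

carbon steel: temperature factor f = +0.150·(-24.7) = -3.7050
  Pd branch = 1.77·Pd^0.52·e^(0.02·RH+f) = 1.599 μm/a
  Sd branch = 0.102·Sd^0.62·e^(0.033·RH+0.04·T) = 23.26 μm/a
  r_corr = 1.599 + 23.26 = 24.86 μm/a
ISO 9224: D(t) = r_corr · t^b with b = 0.523 (carbon steel, B1)
  D(9) = 24.86 × 9^0.523 = 24.86 × 3.156 = 78.44 μm
  Mass loss = 78.44 μm × 7.85 g/cm³ = 615.8 g·m⁻²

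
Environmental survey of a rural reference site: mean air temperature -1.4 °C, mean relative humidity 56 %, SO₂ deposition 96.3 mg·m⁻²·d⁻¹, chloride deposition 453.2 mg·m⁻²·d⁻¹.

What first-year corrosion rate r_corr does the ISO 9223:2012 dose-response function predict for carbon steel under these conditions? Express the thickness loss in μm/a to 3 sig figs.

r_corr = 37.7 μm/a

carbon steel: T≤10 °C ⇒ hinge +0.150·(-1.4−10) = -1.7100
  sulphur-dioxide contribution → 10.55 μm/a
  chloride contribution → 27.15 μm/a
  total first-year rate 37.7 μm/a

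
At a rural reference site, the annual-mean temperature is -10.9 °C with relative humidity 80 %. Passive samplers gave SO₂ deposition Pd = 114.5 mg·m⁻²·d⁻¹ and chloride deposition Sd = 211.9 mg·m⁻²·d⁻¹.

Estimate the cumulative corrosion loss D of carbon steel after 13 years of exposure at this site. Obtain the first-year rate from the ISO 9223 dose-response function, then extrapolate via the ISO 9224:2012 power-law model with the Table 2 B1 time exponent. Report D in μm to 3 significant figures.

carbon steel: f(T) = +0.150·(T−10) [T≤10 °C] = -3.1350
  sulphur-dioxide contribution → 4.487 μm/a
  chloride contribution → 25.59 μm/a
  ⇒ r_corr(carbon steel) = 30.07 μm/a
Long-term exponent b (ISO 9224 Table 2, B1) = 0.523
  D(13) = 30.07 × 13^0.523 = 30.07 × 3.825 = 115 μm

D(13) = 115 μm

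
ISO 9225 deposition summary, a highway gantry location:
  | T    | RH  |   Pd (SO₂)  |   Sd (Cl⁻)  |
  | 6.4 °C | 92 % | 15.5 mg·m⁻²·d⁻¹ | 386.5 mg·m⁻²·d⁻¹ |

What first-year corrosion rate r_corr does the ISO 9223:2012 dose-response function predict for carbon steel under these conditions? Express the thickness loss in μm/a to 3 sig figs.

r_corr = 137 μm/a

carbon steel: f(T) = +0.150·(T−10) [T≤10 °C] = -0.5400
  Pd branch = 1.77·Pd^0.52·e^(0.02·RH+f) = 27.01 μm/a
  Sd branch = 0.102·Sd^0.62·e^(0.033·RH+0.04·T) = 110.2 μm/a
  r_corr = 27.01 + 110.2 = 137.2 μm/a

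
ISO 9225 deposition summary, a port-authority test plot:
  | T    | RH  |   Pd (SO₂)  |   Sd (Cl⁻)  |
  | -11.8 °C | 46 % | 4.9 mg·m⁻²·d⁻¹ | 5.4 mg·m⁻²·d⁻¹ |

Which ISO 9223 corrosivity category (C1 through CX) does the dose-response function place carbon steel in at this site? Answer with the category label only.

carbon steel: f(T) = +0.150·(T−10) [T≤10 °C] = -3.2700
  Pd branch = 1.77·Pd^0.52·e^(0.02·RH+f) = 0.3857 μm/a
  Cl⁻ term: 0.102·5.4^0.62·exp(0.033·46+0.04·-11.8) = 0.826
  sum: 0.3857 + 0.826 → r_corr = 1.212 μm/a
ISO 9223 Table 2 (carbon steel): 0 < 1.21 ≤ 1.3 μm/a ⇒ C1

C1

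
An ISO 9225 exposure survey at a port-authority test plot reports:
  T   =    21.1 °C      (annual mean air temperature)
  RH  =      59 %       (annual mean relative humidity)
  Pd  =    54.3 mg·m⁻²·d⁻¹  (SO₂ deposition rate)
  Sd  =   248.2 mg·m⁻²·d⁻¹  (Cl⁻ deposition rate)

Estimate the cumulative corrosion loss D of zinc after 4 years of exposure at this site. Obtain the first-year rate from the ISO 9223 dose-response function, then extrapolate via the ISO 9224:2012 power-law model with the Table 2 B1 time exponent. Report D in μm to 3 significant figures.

zinc: f(T) = -0.071·(T−10) [T>10 °C] = -0.7881
  sulphur-dioxide contribution → 0.5132 μm/a
  chloride contribution → 3.908 μm/a
  ⇒ r_corr(zinc) = 4.421 μm/a
Long-term exponent b (ISO 9224 Table 2, B1) = 0.813
  D(4) = 4.421 × 4^0.813 = 4.421 × 3.087 = 13.65 μm

D(4) = 13.6 μm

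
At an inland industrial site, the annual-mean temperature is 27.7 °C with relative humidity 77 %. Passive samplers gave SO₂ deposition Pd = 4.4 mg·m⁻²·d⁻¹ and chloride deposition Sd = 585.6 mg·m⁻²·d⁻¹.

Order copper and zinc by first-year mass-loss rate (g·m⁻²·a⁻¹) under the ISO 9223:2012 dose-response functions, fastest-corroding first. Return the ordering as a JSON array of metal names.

copper: temperature factor f = -0.080·(17.7) = -1.4160
  sulphur-dioxide contribution → 0.1777 μm/a
  chloride contribution → 3.559 μm/a
  total first-year rate 3.737 μm/a
  mass loss = 3.737 μm/a × 8.96 g/cm³ = 33.48 g·m⁻²·a⁻¹
zinc: temperature factor f = -0.071·(17.7) = -1.2567
  sulphur-dioxide contribution → 0.2433 μm/a
  chloride contribution → 12.9 μm/a
  ⇒ r_corr(zinc) = 13.14 μm/a
  mass loss = 13.14 μm/a × 7.14 g/cm³ = 93.85 g·m⁻²·a⁻¹
Ordering by g·m⁻²·a⁻¹: zinc (93.9) > copper (33.5)

["zinc", "copper"]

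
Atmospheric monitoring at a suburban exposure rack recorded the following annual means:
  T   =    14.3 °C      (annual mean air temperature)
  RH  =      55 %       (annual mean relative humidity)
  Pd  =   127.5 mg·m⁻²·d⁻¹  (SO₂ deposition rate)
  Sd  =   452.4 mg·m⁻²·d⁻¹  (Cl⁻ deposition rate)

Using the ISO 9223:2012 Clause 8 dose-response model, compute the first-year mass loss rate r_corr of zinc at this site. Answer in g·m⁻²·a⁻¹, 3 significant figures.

r_corr = 28.5 g·m⁻²·a⁻¹

zinc: f(T) = -0.071·(T−10) [T>10 °C] = -0.3053
  Pd branch = 0.0129·Pd^0.44·e^(0.046·RH+f) = 1.007 μm/a
  Sd branch = 0.0175·Sd^0.57·e^(0.008·RH+0.085·T) = 2.99 μm/a
  sum: 1.007 + 2.99 → r_corr = 3.997 μm/a
Convert to mass loss: 3.997 μm/a × 7.14 g/cm³ = 28.54 g·m⁻²·a⁻¹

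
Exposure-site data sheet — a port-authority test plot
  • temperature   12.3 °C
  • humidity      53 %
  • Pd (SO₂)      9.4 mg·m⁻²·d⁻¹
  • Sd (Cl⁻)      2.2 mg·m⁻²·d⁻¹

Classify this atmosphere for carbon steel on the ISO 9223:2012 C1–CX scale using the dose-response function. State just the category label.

carbon steel: T>10 °C ⇒ hinge -0.054·(12.3−10) = -0.1242
  SO₂ term: 1.77·9.4^0.52·exp(0.02·53-0.1242) = 14.47
  Sd branch = 0.102·Sd^0.62·e^(0.033·RH+0.04·T) = 1.564 μm/a
  r_corr = 14.47 + 1.564 = 16.03 μm/a
16 μm/a falls in (1.3, 25] for carbon steel → category C2

C2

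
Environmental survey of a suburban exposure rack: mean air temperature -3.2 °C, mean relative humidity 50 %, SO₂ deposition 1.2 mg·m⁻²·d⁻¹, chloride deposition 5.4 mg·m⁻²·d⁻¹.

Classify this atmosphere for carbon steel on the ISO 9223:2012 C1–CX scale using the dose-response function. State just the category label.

C2

carbon steel: temperature factor f = +0.150·(-13.2) = -1.9800
  Pd branch = 1.77·Pd^0.52·e^(0.02·RH+f) = 0.7304 μm/a
  Cl⁻ term: 0.102·5.4^0.62·exp(0.033·50+0.04·-3.2) = 1.329
  r_corr = 0.7304 + 1.329 = 2.06 μm/a
ISO 9223 Table 2 (carbon steel): 1.3 < 2.06 ≤ 25 μm/a ⇒ C2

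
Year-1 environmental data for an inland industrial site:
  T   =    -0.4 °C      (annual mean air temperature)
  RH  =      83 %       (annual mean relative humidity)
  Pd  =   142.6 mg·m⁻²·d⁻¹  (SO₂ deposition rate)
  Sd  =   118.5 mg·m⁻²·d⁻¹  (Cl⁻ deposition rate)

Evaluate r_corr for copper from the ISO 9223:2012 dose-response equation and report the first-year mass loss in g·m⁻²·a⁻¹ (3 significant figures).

copper: T≤10 °C ⇒ hinge +0.126·(-0.4−10) = -1.3104
  Pd branch = 0.0053·Pd^0.26·e^(0.059·RH+f) = 0.695 μm/a
  Cl⁻ term: 0.01025·118.5^0.27·exp(0.036·83+0.049·-0.4) = 0.7241
  r_corr = 0.695 + 0.7241 = 1.419 μm/a
Convert to mass loss: 1.419 μm/a × 8.96 g/cm³ = 12.72 g·m⁻²·a⁻¹

r_corr = 12.7 g·m⁻²·a⁻¹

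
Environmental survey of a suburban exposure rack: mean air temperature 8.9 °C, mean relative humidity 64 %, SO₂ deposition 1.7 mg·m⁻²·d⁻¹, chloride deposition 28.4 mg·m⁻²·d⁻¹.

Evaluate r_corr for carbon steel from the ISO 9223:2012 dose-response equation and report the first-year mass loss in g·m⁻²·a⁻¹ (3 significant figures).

r_corr = 131 g·m⁻²·a⁻¹

carbon steel: temperature factor f = +0.150·(-1.1) = -0.1650
  SO₂ term: 1.77·1.7^0.52·exp(0.02·64-0.1650) = 7.113
  Cl⁻ term: 0.102·28.4^0.62·exp(0.033·64+0.04·8.9) = 9.583
  r_corr = 7.113 + 9.583 = 16.7 μm/a
Convert to mass loss: 16.7 μm/a × 7.85 g/cm³ = 131.1 g·m⁻²·a⁻¹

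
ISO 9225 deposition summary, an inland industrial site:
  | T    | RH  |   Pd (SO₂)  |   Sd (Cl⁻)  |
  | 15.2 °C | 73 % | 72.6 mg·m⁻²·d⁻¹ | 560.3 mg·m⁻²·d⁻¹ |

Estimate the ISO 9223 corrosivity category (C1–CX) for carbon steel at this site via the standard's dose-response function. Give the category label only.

C5

carbon steel: f(T) = -0.054·(T−10) [T>10 °C] = -0.2808
  SO₂ term: 1.77·72.6^0.52·exp(0.02·73-0.2808) = 53.43
  Cl⁻ term: 0.102·560.3^0.62·exp(0.033·73+0.04·15.2) = 105.4
  sum: 53.43 + 105.4 → r_corr = 158.8 μm/a
159 μm/a falls in (80, 200] for carbon steel → category C5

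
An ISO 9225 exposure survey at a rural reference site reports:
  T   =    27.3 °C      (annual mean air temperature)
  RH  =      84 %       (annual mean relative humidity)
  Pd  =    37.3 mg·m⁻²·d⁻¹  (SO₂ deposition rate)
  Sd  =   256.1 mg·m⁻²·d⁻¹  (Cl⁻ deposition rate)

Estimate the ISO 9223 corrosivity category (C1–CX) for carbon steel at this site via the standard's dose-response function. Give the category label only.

carbon steel: T>10 °C ⇒ hinge -0.054·(27.3−10) = -0.9342
  sulphur-dioxide contribution → 24.5 μm/a
  chloride contribution → 151.3 μm/a
  total first-year rate 175.8 μm/a
ISO 9223 Table 2 (carbon steel): 80 < 176 ≤ 200 μm/a ⇒ C5

C5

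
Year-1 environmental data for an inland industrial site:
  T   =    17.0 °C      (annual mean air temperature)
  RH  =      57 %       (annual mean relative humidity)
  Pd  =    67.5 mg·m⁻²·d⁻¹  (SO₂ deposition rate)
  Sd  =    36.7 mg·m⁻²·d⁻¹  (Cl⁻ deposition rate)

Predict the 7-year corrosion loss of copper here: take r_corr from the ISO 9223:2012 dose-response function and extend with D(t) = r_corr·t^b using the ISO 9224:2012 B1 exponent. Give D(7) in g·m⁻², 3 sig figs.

copper: temperature factor f = -0.080·(7.0) = -0.5600
  SO₂ term: 0.0053·67.5^0.26·exp(0.059·57-0.5600) = 0.2613
  Sd branch = 0.01025·Sd^0.27·e^(0.036·RH+0.049·T) = 0.4854 μm/a
  sum: 0.2613 + 0.4854 → r_corr = 0.7468 μm/a
Power-law: D(7) = r_corr · 7^0.667
  D(7) = 0.7468 × 7^0.667 = 0.7468 × 3.662 = 2.734 μm
  Mass loss = 2.734 μm × 8.96 g/cm³ = 24.5 g·m⁻²

D(7) = 24.5 g·m⁻²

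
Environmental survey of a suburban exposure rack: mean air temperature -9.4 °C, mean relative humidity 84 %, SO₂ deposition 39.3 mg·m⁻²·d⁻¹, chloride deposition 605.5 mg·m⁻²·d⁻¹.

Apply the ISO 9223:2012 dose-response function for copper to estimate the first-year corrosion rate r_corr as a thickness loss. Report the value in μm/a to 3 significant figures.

r_corr = 0.920 μm/a

copper: f(T) = +0.126·(T−10) [T≤10 °C] = -2.4444
  SO₂ term: 0.0053·39.3^0.26·exp(0.059·84-2.4444) = 0.1697
  Cl⁻ term: 0.01025·605.5^0.27·exp(0.036·84+0.049·-9.4) = 0.7502
  sum: 0.1697 + 0.7502 → r_corr = 0.9198 μm/a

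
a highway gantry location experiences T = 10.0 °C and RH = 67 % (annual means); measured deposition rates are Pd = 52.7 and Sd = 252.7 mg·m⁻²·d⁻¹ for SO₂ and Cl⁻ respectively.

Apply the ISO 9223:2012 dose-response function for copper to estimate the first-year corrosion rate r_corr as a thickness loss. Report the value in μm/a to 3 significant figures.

r_corr = 1.61 μm/a

copper: f(T) = +0.126·(T−10) [T≤10 °C] = +0.0000
  SO₂ term: 0.0053·52.7^0.26·exp(0.059·67+0.0000) = 0.7739
  Sd branch = 0.01025·Sd^0.27·e^(0.036·RH+0.049·T) = 0.8313 μm/a
  sum: 0.7739 + 0.8313 → r_corr = 1.605 μm/a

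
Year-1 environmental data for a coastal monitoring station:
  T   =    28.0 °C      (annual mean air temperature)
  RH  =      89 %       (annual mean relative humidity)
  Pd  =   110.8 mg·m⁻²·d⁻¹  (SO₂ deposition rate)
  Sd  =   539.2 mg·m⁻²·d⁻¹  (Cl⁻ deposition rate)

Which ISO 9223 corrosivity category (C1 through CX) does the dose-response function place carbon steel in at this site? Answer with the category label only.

CX

carbon steel: f(T) = -0.054·(T−10) [T>10 °C] = -0.9720
  SO₂ term: 1.77·110.8^0.52·exp(0.02·89-0.9720) = 45.92
  Sd branch = 0.102·Sd^0.62·e^(0.033·RH+0.04·T) = 291.2 μm/a
  r_corr = 45.92 + 291.2 = 337.1 μm/a
Category bounds: 200…700 μm/a bracket r_corr ⇒ CX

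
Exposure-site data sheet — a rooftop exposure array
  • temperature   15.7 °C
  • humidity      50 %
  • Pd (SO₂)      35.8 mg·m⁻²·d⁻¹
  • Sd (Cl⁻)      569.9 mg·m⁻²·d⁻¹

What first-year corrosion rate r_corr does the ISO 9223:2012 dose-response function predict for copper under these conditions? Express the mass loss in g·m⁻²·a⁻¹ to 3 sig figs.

copper: temperature factor f = -0.080·(5.7) = -0.4560
  SO₂ term: 0.0053·35.8^0.26·exp(0.059·50-0.4560) = 0.1627
  Sd branch = 0.01025·Sd^0.27·e^(0.036·RH+0.049·T) = 0.7424 μm/a
  r_corr = 0.1627 + 0.7424 = 0.9051 μm/a
Convert to mass loss: 0.9051 μm/a × 8.96 g/cm³ = 8.11 g·m⁻²·a⁻¹

r_corr = 8.11 g·m⁻²·a⁻¹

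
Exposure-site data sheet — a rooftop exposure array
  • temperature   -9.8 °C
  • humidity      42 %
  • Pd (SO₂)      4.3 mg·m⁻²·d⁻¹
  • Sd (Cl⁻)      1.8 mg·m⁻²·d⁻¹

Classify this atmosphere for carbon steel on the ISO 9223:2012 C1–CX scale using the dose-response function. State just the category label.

carbon steel: f(T) = +0.150·(T−10) [T≤10 °C] = -2.9700
  SO₂ term: 1.77·4.3^0.52·exp(0.02·42-2.9700) = 0.4491
  Cl⁻ term: 0.102·1.8^0.62·exp(0.033·42+0.04·-9.8) = 0.3968
  r_corr = 0.4491 + 0.3968 = 0.8459 μm/a
0.846 μm/a falls in (0, 1.3] for carbon steel → category C1

C1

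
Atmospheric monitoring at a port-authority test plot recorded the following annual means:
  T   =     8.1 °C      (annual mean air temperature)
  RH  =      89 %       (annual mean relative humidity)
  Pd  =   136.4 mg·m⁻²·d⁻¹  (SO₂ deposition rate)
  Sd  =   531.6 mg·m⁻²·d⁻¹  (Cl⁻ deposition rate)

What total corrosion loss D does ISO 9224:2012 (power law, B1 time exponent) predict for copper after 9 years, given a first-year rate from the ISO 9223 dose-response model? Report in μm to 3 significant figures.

copper: f(T) = +0.126·(T−10) [T≤10 °C] = -0.2394
  Pd branch = 0.0053·Pd^0.26·e^(0.059·RH+f) = 2.857 μm/a
  Cl⁻ term: 0.01025·531.6^0.27·exp(0.036·89+0.049·8.1) = 2.044
  r_corr = 2.857 + 2.044 = 4.901 μm/a
Long-term exponent b (ISO 9224 Table 2, B1) = 0.667
  D(9) = 4.901 × 9^0.667 = 4.901 × 4.33 = 21.22 μm

D(9) = 21.2 μm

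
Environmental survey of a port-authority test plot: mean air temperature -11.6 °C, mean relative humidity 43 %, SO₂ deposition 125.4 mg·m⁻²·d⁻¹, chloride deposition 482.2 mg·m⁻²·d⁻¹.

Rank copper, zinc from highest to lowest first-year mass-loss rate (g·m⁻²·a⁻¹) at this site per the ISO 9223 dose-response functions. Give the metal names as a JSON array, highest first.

["zinc", "copper"]

copper: T≤10 °C ⇒ hinge +0.126·(-11.6−10) = -2.7216
  sulphur-dioxide contribution → 0.01548 μm/a
  chloride contribution → 0.1448 μm/a
  total first-year rate 0.1602 μm/a
  mass loss = 0.1602 μm/a × 8.96 g/cm³ = 1.436 g·m⁻²·a⁻¹
zinc: temperature factor f = +0.038·(-21.6) = -0.8208
  sulphur-dioxide contribution → 0.3439 μm/a
  chloride contribution → 0.3116 μm/a
  ⇒ r_corr(zinc) = 0.6555 μm/a
  mass loss = 0.6555 μm/a × 7.14 g/cm³ = 4.68 g·m⁻²·a⁻¹
Ordering by g·m⁻²·a⁻¹: zinc (4.68) > copper (1.44)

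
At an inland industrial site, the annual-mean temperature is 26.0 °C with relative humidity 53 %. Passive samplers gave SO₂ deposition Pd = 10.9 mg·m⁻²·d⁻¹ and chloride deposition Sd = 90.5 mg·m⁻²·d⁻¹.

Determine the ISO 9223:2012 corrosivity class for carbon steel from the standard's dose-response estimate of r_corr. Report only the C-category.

C3

carbon steel: T>10 °C ⇒ hinge -0.054·(26.0−10) = -0.8640
  Pd branch = 1.77·Pd^0.52·e^(0.02·RH+f) = 7.457 μm/a
  Sd branch = 0.102·Sd^0.62·e^(0.033·RH+0.04·T) = 27.1 μm/a
  sum: 7.457 + 27.1 → r_corr = 34.56 μm/a
ISO 9223 Table 2 (carbon steel): 25 < 34.6 ≤ 50 μm/a ⇒ C3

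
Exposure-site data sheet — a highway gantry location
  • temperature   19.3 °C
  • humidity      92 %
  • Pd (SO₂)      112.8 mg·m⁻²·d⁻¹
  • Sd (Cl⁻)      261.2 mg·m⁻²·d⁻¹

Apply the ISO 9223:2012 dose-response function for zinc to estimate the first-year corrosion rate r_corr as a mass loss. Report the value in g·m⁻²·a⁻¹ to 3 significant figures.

zinc: T>10 °C ⇒ hinge -0.071·(19.3−10) = -0.6603
  SO₂ term: 0.0129·112.8^0.44·exp(0.046·92-0.6603) = 3.671
  Sd branch = 0.0175·Sd^0.57·e^(0.008·RH+0.085·T) = 4.496 μm/a
  r_corr = 3.671 + 4.496 = 8.167 μm/a
Convert to mass loss: 8.167 μm/a × 7.14 g/cm³ = 58.31 g·m⁻²·a⁻¹

r_corr = 58.3 g·m⁻²·a⁻¹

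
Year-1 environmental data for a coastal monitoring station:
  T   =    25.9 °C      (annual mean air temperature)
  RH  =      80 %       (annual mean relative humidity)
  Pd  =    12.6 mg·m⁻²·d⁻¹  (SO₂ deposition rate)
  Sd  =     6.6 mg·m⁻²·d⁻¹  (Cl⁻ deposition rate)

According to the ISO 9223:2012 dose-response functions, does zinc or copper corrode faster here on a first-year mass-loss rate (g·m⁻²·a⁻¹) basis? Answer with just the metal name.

zinc: T>10 °C ⇒ hinge -0.071·(25.9−10) = -1.1289
  SO₂ term: 0.0129·12.6^0.44·exp(0.046·80-1.1289) = 0.5043
  Cl⁻ term: 0.0175·6.6^0.57·exp(0.008·80+0.085·25.9) = 0.8795
  r_corr = 0.5043 + 0.8795 = 1.384 μm/a
  mass loss = 1.384 μm/a × 7.14 g/cm³ = 9.88 g·m⁻²·a⁻¹
copper: temperature factor f = -0.080·(15.9) = -1.2720
  Pd branch = 0.0053·Pd^0.26·e^(0.059·RH+f) = 0.322 μm/a
  Cl⁻ term: 0.01025·6.6^0.27·exp(0.036·80+0.049·25.9) = 1.081
  sum: 0.322 + 1.081 → r_corr = 1.403 μm/a
  mass loss = 1.403 μm/a × 8.96 g/cm³ = 12.57 g·m⁻²·a⁻¹
Ordering by g·m⁻²·a⁻¹: copper (12.6) > zinc (9.88)

copper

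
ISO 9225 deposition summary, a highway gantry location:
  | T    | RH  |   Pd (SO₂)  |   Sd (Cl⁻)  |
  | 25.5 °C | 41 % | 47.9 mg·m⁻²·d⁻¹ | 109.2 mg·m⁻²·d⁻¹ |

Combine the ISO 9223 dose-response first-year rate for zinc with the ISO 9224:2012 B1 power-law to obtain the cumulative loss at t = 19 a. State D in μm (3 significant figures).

zinc: f(T) = -0.071·(T−10) [T>10 °C] = -1.1005
  SO₂ term: 0.0129·47.9^0.44·exp(0.046·41-1.1005) = 0.1553
  Sd branch = 0.0175·Sd^0.57·e^(0.008·RH+0.085·T) = 3.08 μm/a
  sum: 0.1553 + 3.08 → r_corr = 3.236 μm/a
Power-law: D(19) = r_corr · 19^0.813
  D(19) = 3.236 × 19^0.813 = 3.236 × 10.96 = 35.45 μm

D(19) = 35.4 μm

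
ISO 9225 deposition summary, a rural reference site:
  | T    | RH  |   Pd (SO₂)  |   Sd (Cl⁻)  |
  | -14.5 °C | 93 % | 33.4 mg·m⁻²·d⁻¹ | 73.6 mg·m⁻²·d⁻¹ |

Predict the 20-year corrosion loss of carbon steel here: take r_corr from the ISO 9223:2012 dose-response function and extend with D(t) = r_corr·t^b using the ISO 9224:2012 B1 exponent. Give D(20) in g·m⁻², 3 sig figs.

D(20) = 731 g·m⁻²

carbon steel: temperature factor f = +0.150·(-24.5) = -3.6750
  Pd branch = 1.77·Pd^0.52·e^(0.02·RH+f) = 1.787 μm/a
  Cl⁻ term: 0.102·73.6^0.62·exp(0.033·93+0.04·-14.5) = 17.66
  r_corr = 1.787 + 17.66 = 19.45 μm/a
Power-law: D(20) = r_corr · 20^0.523
  D(20) = 19.45 × 20^0.523 = 19.45 × 4.791 = 93.18 μm
  Mass loss = 93.18 μm × 7.85 g/cm³ = 731.5 g·m⁻²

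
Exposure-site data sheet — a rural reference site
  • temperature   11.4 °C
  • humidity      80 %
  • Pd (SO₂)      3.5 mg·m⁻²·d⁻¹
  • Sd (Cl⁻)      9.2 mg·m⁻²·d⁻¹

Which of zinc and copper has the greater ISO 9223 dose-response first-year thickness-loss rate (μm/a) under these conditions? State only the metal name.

copper

zinc: f(T) = -0.071·(T−10) [T>10 °C] = -0.0994
  SO₂ term: 0.0129·3.5^0.44·exp(0.046·80-0.0994) = 0.8036
  Sd branch = 0.0175·Sd^0.57·e^(0.008·RH+0.085·T) = 0.3099 μm/a
  r_corr = 0.8036 + 0.3099 = 1.113 μm/a
copper: T>10 °C ⇒ hinge -0.080·(11.4−10) = -0.1120
  SO₂ term: 0.0053·3.5^0.26·exp(0.059·80-0.1120) = 0.7361
  Sd branch = 0.01025·Sd^0.27·e^(0.036·RH+0.049·T) = 0.5812 μm/a
  r_corr = 0.7361 + 0.5812 = 1.317 μm/a
Ordering by μm/a: copper (1.32) > zinc (1.11)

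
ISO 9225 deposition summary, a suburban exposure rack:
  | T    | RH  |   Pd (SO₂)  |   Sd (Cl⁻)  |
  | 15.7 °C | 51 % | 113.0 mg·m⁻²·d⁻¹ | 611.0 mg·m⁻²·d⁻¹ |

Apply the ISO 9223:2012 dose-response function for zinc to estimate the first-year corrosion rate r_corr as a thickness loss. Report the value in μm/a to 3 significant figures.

zinc: T>10 °C ⇒ hinge -0.071·(15.7−10) = -0.4047
  sulphur-dioxide contribution → 0.7195 μm/a
  chloride contribution → 3.871 μm/a
  total first-year rate 4.591 μm/a

r_corr = 4.59 μm/a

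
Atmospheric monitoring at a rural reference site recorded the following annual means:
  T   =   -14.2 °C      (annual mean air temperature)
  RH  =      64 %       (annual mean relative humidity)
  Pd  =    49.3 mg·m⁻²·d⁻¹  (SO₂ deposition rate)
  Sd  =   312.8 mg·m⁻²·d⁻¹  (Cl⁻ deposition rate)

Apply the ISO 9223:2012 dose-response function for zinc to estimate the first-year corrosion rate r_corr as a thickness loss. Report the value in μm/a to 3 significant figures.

r_corr = 0.774 μm/a

zinc: f(T) = +0.038·(T−10) [T≤10 °C] = -0.9196
  sulphur-dioxide contribution → 0.5428 μm/a
  chloride contribution → 0.2309 μm/a
  ⇒ r_corr(zinc) = 0.7737 μm/a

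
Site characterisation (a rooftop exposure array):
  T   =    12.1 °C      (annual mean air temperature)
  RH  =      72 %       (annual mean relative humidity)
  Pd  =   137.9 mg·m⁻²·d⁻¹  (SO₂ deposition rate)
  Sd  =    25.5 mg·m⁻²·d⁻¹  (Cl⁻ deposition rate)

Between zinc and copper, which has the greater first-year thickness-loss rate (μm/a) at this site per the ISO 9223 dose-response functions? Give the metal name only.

zinc: T>10 °C ⇒ hinge -0.071·(12.1−10) = -0.1491
  Pd branch = 0.0129·Pd^0.44·e^(0.046·RH+f) = 2.665 μm/a
  Cl⁻ term: 0.0175·25.5^0.57·exp(0.008·72+0.085·12.1) = 0.5516
  r_corr = 2.665 + 0.5516 = 3.216 μm/a
copper: f(T) = -0.080·(T−10) [T>10 °C] = -0.1680
  SO₂ term: 0.0053·137.9^0.26·exp(0.059·72-0.1680) = 1.128
  Sd branch = 0.01025·Sd^0.27·e^(0.036·RH+0.049·T) = 0.5938 μm/a
  r_corr = 1.128 + 0.5938 = 1.722 μm/a
Ordering by μm/a: zinc (3.22) > copper (1.72)

zinc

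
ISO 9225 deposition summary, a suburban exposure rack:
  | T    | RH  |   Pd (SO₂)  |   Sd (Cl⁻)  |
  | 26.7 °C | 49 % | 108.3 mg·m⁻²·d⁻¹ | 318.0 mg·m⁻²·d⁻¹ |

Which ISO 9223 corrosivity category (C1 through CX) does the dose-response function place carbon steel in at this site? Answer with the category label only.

carbon steel: f(T) = -0.054·(T−10) [T>10 °C] = -0.9018
  SO₂ term: 1.77·108.3^0.52·exp(0.02·49-0.9018) = 21.87
  Sd branch = 0.102·Sd^0.62·e^(0.033·RH+0.04·T) = 53.23 μm/a
  sum: 21.87 + 53.23 → r_corr = 75.11 μm/a
ISO 9223 Table 2 (carbon steel): 50 < 75.1 ≤ 80 μm/a ⇒ C4

C4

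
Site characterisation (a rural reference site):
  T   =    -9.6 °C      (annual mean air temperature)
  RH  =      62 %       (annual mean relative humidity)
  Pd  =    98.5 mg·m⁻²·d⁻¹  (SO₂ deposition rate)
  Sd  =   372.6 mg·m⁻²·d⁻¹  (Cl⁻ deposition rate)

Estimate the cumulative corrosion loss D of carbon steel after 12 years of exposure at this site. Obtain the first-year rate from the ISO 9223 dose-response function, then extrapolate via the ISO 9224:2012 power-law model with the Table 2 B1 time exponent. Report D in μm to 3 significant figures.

carbon steel: f(T) = +0.150·(T−10) [T≤10 °C] = -2.9400
  sulphur-dioxide contribution → 3.518 μm/a
  chloride contribution → 21.11 μm/a
  ⇒ r_corr(carbon steel) = 24.63 μm/a
ISO 9224: D(t) = r_corr · t^b with b = 0.523 (carbon steel, B1)
  D(12) = 24.63 × 12^0.523 = 24.63 × 3.668 = 90.35 μm

D(12) = 90.3 μm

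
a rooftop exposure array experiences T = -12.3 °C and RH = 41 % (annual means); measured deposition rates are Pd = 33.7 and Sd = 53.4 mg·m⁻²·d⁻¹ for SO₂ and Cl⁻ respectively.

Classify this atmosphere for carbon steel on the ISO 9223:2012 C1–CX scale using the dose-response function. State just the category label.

carbon steel: temperature factor f = +0.150·(-22.3) = -3.3450
  Pd branch = 1.77·Pd^0.52·e^(0.02·RH+f) = 0.8826 μm/a
  Sd branch = 0.102·Sd^0.62·e^(0.033·RH+0.04·T) = 2.842 μm/a
  sum: 0.8826 + 2.842 → r_corr = 3.724 μm/a
Category bounds: 1.3…25 μm/a bracket r_corr ⇒ C2

C2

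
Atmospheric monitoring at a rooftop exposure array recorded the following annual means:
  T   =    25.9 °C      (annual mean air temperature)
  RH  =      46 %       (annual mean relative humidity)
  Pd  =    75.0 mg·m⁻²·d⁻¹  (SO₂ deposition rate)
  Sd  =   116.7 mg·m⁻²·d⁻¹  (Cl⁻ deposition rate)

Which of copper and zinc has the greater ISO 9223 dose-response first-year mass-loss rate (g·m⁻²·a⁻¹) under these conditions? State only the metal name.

zinc

copper: temperature factor f = -0.080·(15.9) = -1.2720
  Pd branch = 0.0053·Pd^0.26·e^(0.059·RH+f) = 0.06887 μm/a
  Cl⁻ term: 0.01025·116.7^0.27·exp(0.036·46+0.049·25.9) = 0.6905
  sum: 0.06887 + 0.6905 → r_corr = 0.7594 μm/a
  mass loss = 0.7594 μm/a × 8.96 g/cm³ = 6.804 g·m⁻²·a⁻¹
zinc: f(T) = -0.071·(T−10) [T>10 °C] = -1.1289
  SO₂ term: 0.0129·75.0^0.44·exp(0.046·46-1.1289) = 0.2314
  Cl⁻ term: 0.0175·116.7^0.57·exp(0.008·46+0.085·25.9) = 3.445
  sum: 0.2314 + 3.445 → r_corr = 3.676 μm/a
  mass loss = 3.676 μm/a × 7.14 g/cm³ = 26.25 g·m⁻²·a⁻¹
Ordering by g·m⁻²·a⁻¹: zinc (26.2) > copper (6.8)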